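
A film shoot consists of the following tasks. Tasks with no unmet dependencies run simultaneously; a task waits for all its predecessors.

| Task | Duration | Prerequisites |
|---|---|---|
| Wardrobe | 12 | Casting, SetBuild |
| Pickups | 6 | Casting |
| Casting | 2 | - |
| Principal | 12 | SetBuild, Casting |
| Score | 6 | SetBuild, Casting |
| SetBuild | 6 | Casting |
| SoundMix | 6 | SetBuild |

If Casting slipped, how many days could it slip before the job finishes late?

Casting→SetBuild→Wardrobe = 2+6+12 = 20 sets the makespan at 20 days.
Casting finishes as early as 2 and must finish by 2.
Slack of Casting = 0 − 0 = 0 days.

0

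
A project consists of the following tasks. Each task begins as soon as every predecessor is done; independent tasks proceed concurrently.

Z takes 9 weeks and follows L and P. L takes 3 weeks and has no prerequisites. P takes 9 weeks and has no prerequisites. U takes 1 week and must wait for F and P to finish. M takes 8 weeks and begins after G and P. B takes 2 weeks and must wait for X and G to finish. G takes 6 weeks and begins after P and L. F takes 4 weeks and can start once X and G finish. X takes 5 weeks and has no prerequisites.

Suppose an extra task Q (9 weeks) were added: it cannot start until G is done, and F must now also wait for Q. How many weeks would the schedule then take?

Originally the schedule takes 23 weeks.
With Q inserted, F now waits for max(X, G, Q).
New critical path: P→G→Q→F→U = 9+6+9+4+1 = 29 ⇒ 29 weeks.

29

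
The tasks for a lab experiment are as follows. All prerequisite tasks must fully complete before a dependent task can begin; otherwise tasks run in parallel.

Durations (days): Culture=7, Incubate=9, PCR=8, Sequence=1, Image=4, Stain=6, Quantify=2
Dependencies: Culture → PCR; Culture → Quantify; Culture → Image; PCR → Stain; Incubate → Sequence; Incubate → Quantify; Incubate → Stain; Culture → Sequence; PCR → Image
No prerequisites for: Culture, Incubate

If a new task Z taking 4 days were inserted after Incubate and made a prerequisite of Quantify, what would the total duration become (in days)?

21

Originally the lab experiment takes 21 days.
With Z inserted, Quantify now waits for max(Culture, Incubate, Z).
New critical path: Culture→PCR→Stain = 7+8+6 = 21 ⇒ 21 days.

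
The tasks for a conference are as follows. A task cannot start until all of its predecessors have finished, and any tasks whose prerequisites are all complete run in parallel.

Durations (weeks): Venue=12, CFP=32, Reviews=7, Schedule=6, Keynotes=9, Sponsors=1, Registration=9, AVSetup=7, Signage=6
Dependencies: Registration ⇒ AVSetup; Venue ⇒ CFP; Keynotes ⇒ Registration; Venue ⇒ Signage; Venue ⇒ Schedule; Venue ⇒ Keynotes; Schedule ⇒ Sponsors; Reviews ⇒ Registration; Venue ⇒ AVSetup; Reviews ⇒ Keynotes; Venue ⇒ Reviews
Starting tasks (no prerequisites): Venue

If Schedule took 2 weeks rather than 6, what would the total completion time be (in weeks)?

Critical path before the change: Venue→CFP = 12+32 = 44 giving 44 weeks.
Schedule has 25 weeks of float (longest path through it is 19).
That remains the longest chain; total 44 weeks.

44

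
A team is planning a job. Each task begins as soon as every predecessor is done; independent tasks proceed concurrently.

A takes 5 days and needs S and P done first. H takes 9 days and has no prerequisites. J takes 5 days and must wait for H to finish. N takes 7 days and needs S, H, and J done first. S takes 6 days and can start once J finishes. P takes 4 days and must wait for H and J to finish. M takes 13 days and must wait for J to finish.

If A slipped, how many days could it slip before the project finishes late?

H→J→S→N = 9+5+6+7 = 27 sets the makespan at 27 days.
The longest chain containing A totals 25 days.
So A can slip 27 − 25 = 2 days.

2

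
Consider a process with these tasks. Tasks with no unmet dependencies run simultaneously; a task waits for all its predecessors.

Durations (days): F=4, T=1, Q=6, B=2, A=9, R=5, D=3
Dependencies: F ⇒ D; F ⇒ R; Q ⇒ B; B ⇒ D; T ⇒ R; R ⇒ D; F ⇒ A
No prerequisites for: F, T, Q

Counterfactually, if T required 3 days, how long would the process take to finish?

As given, the longest chain is F→A = 4+9 = 13, so the finish is 13 days.
T has 4 days of float (longest path through it is 9).
The critical path is still F→A; finish is now 13 days.

13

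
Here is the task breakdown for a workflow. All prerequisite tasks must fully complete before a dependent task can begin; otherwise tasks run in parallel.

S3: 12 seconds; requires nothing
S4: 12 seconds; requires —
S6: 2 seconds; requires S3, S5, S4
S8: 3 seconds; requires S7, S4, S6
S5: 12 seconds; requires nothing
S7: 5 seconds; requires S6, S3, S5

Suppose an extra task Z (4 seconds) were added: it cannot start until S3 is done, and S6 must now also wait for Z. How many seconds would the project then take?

26

Originally the project takes 22 seconds.
With Z inserted, S6 now waits for max(S3, S5, S4, Z).
New critical path: S3→Z→S6→S7→S8 = 12+4+2+5+3 = 26 ⇒ 26 seconds.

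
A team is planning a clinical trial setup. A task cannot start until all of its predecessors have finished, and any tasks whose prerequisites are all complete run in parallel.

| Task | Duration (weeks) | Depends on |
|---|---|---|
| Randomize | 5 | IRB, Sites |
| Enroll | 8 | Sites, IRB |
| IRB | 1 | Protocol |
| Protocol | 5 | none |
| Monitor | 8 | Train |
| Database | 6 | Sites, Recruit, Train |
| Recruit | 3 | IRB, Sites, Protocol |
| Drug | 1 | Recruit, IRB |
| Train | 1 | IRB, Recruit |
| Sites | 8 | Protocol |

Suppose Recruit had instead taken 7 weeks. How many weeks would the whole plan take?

29

The binding path is Protocol→Sites→Recruit→Train→Monitor = 5+8+3+1+8 = 25; finish at 25 weeks.
Since Recruit is critical, the +4 change carries straight to that chain (now 29 weeks).
No other chain overtakes it, so the finish is 29 weeks.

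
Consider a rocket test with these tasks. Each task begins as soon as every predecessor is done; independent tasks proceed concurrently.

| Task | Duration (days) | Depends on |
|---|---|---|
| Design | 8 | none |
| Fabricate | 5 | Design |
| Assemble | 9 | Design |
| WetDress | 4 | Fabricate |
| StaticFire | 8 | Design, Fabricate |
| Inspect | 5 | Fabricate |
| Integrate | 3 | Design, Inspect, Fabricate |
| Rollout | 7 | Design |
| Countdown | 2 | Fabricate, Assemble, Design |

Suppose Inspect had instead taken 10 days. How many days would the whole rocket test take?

The binding path is Design→Fabricate→Inspect→Integrate = 8+5+5+3 = 21; finish at 21 days.
Inspect lies on that path, so at 10 days the path becomes 26 days.
No other chain overtakes it, so the finish is 26 days.

26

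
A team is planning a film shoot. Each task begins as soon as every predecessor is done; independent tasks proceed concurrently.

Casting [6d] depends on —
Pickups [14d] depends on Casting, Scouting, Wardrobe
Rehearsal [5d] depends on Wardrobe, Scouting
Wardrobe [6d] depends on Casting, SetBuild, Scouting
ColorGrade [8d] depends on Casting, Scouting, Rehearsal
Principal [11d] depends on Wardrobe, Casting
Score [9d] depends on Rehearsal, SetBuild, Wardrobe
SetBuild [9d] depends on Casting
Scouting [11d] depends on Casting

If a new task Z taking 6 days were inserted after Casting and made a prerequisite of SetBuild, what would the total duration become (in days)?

41

Originally the plan takes 37 days.
With Z inserted, SetBuild now waits for max(Casting, Z).
New critical path: Casting→Z→SetBuild→Wardrobe→Rehearsal→Score = 6+6+9+6+5+9 = 41 ⇒ 41 days.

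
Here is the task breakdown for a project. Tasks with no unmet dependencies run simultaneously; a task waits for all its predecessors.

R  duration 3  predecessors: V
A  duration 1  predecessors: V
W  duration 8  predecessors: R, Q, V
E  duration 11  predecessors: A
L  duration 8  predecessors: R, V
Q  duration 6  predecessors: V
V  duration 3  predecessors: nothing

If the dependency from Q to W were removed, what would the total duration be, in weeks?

Before: longest chain V→Q→W = 3+6+8 = 17, finish 17.
Without Q→W, W's earliest start moves from 9 to 6.
New critical path: V→A→E = 3+1+11 = 15 ⇒ 15 weeks.

15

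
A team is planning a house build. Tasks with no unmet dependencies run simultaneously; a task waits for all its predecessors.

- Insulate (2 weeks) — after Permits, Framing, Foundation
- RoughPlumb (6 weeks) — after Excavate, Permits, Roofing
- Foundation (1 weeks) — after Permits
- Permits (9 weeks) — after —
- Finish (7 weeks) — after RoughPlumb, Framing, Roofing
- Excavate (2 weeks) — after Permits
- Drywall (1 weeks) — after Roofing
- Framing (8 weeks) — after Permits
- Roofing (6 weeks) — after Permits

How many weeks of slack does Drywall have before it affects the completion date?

12

Permits→Roofing→RoughPlumb→Finish = 9+6+6+7 = 28 sets the makespan at 28 weeks.
Longest path through Drywall: 16 weeks (earliest finish 16, latest finish 28).
Float = 28 − 16 = 12.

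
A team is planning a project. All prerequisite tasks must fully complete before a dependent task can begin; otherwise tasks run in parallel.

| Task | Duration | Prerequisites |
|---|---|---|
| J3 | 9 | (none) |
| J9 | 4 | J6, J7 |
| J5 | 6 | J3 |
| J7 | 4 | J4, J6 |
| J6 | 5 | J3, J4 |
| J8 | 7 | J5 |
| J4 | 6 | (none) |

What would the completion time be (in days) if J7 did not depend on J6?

22

With the dependency in place, J3→J5→J8 = 9+6+7 = 22 sets the finish at 22 days.
Without J6→J7, J7's earliest start moves from 14 to 6.
The longest chain is now J3→J5→J8 = 9+6+7 = 22, so the job takes 22 days.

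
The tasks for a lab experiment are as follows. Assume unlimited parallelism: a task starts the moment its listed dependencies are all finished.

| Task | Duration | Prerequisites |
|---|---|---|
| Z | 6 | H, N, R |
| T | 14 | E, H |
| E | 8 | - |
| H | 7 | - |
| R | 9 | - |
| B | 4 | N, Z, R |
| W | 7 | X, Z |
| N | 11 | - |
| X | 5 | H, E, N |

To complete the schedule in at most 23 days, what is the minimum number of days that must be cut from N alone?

1

Current finish: 24 days; target: 23.
N is on every critical path, so each day cut from N cuts the finish by one (this holds down to a finish of 22).
Need 24 − 23 = 1 day off N → N becomes 10 days, finish becomes 23.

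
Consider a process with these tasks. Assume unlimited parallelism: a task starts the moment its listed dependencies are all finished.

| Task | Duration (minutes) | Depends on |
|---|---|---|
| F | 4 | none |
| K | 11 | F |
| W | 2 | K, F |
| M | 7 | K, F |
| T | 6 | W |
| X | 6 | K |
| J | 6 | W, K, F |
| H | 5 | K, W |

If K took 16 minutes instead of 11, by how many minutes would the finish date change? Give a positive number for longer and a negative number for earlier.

Actual critical path: F→K→W→T = 4+11+2+6 = 23 ⇒ 23 minutes.
Since K is critical, the +5 change carries straight to that chain (now 28 minutes).
The critical path is still F→K→W→T; finish is now 28 minutes.
Change in finish: 28 − 23 = +5 minutes.

5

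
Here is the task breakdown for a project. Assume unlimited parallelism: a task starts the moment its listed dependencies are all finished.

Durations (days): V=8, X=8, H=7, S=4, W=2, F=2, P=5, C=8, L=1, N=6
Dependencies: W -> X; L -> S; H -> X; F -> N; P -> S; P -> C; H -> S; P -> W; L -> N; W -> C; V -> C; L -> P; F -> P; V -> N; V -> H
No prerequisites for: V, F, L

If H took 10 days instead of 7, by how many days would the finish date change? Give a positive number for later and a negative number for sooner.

3

As given, the longest chain is V→H→X = 8+7+8 = 23, so the finish is 23 days.
Since H is critical, the +3 change carries straight to that chain (now 26 days).
The critical path is still V→H→X; finish is now 26 days.
Change in finish: 26 − 23 = +3 days.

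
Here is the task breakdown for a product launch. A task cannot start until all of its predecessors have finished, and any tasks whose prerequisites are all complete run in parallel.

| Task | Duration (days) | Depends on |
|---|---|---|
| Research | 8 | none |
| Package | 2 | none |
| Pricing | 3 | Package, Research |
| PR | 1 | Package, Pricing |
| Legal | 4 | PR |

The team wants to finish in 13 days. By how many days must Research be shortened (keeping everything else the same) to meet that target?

Current finish: 16 days; target: 13.
Research is on every critical path, so each day cut from Research cuts the finish by one (this holds down to a finish of 10).
Need 16 − 13 = 3 days off Research → Research becomes 5 days, finish becomes 13.

3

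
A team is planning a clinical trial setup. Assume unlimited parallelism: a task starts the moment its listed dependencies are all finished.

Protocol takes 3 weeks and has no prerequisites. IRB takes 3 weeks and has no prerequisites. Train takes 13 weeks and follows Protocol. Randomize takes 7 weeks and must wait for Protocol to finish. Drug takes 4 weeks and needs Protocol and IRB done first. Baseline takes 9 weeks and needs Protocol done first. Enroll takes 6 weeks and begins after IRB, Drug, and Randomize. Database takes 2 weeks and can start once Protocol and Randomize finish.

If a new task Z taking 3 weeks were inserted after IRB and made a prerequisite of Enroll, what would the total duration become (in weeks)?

16

Originally the plan takes 16 weeks.
With Z inserted, Enroll now waits for max(IRB, Drug, Randomize, Z).
New critical path: Protocol→Train = 3+13 = 16 ⇒ 16 weeks.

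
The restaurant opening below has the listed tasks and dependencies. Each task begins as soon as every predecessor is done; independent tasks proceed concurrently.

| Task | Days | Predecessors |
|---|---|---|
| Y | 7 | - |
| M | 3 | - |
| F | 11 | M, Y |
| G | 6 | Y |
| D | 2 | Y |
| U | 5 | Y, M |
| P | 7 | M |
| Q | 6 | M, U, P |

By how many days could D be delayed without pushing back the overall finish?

Y→F = 7+11 = 18 sets the makespan at 18 days.
D finishes as early as 9 and must finish by 18.
Float = 18 − 9 = 9.

9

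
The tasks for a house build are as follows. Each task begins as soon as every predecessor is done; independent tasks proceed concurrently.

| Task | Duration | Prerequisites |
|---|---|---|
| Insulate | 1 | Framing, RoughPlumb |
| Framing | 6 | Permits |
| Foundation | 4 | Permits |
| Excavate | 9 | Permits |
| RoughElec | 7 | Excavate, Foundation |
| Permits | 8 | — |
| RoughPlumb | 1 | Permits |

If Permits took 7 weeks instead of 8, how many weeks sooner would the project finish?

1

Critical path before the change: Permits→Excavate→RoughElec = 8+9+7 = 24 giving 24 weeks.
Permits lies on that path, so at 7 weeks the path becomes 23 weeks.
The critical path is still Permits→Excavate→RoughElec; finish is now 23 weeks.
Change in finish: 23 − 24 = -1 weeks.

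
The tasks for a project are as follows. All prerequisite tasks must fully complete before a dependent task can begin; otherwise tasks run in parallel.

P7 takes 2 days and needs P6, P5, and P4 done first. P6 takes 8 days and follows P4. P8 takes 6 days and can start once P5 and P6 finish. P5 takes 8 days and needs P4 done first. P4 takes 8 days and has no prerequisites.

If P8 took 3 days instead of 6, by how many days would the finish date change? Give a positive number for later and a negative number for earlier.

Actual critical path: P4→P5→P8 = 8+8+6 = 22 ⇒ 22 days.
P8 lies on that path, so at 3 days the path becomes 19 days.
That remains the longest chain; total 19 days.
Change in finish: 19 − 22 = -3 days.

-3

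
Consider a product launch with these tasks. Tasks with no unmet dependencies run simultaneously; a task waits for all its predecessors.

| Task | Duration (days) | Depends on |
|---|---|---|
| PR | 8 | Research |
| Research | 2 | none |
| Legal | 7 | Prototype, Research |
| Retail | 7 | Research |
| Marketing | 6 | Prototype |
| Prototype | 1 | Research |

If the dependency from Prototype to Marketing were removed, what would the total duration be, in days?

10

Original critical path: Research→Prototype→Legal = 2+1+7 = 10 ⇒ 10 days.
Without Prototype→Marketing, Marketing's earliest start moves from 3 to 0.
The longest chain is now Research→Prototype→Legal = 2+1+7 = 10, so the schedule takes 10 days.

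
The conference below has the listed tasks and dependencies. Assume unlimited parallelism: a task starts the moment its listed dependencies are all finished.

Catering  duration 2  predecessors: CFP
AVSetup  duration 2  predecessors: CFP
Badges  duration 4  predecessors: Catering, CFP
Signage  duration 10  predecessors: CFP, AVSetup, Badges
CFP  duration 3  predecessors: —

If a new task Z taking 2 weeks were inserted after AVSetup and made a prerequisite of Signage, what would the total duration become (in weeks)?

19

Originally the project takes 19 weeks.
With Z inserted, Signage now waits for max(CFP, AVSetup, Badges, Z).
New critical path: CFP→Catering→Badges→Signage = 3+2+4+10 = 19 ⇒ 19 weeks.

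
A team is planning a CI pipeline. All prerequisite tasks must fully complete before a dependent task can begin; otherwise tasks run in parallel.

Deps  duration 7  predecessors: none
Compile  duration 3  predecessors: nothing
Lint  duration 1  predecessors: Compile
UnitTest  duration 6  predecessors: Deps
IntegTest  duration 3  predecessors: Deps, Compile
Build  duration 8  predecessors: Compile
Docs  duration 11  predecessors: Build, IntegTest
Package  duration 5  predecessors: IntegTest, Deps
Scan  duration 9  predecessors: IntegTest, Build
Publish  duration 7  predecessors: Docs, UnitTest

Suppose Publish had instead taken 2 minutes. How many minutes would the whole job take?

Critical path before the change: Compile→Build→Docs→Publish = 3+8+11+7 = 29 giving 29 minutes.
Since Publish is critical, the -5 change carries straight to that chain (now 24 minutes).
That remains the longest chain; total 24 minutes.

24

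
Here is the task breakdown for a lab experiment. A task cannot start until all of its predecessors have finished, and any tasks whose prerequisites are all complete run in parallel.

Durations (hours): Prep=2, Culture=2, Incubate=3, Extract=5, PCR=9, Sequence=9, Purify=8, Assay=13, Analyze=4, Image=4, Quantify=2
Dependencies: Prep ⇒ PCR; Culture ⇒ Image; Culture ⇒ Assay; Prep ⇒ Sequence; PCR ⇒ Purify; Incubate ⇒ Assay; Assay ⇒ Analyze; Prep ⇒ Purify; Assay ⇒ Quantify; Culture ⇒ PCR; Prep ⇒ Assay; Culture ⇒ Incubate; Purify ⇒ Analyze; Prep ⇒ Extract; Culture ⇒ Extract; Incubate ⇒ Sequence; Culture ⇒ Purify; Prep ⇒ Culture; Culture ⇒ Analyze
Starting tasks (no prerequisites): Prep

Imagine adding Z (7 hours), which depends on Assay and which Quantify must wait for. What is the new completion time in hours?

Originally the plan takes 25 hours.
With Z inserted, Quantify now waits for max(Assay, Z).
New critical path: Prep→Culture→Incubate→Assay→Z→Quantify = 2+2+3+13+7+2 = 29 ⇒ 29 hours.

29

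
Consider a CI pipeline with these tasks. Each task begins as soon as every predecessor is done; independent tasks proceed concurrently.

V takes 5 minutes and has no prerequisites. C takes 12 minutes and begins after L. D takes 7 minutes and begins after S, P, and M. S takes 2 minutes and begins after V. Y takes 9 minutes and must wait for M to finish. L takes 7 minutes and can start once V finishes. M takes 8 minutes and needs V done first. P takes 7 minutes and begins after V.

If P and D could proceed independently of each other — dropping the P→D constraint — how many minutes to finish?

24

Original critical path: V→L→C = 5+7+12 = 24 ⇒ 24 minutes.
Dropping P→D doesn't change D's earliest start (13); another predecessor still binds.
New critical path: V→L→C = 5+7+12 = 24 ⇒ 24 minutes.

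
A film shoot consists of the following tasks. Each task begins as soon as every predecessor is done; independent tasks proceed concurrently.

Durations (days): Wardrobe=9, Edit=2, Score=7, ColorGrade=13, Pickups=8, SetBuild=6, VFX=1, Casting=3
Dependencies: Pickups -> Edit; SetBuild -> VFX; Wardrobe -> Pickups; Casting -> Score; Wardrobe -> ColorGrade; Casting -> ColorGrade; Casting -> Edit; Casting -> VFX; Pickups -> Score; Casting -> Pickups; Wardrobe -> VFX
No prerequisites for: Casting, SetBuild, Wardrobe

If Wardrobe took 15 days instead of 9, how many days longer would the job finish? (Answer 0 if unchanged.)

6

The binding path is Wardrobe→Pickups→Score = 9+8+7 = 24; finish at 24 days.
Wardrobe is on the critical path; changing it to 15 makes that path 30 days.
The critical path is still Wardrobe→Pickups→Score; finish is now 30 days.
Change in finish: 30 − 24 = +6 days.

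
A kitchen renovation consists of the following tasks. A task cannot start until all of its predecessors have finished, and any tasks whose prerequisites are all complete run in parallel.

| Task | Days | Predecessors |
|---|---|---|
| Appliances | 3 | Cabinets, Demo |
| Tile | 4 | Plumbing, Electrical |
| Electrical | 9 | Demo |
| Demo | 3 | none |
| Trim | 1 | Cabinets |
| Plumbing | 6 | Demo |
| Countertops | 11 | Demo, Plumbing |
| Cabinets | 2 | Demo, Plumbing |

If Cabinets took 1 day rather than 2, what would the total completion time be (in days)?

20

Critical path before the change: Demo→Plumbing→Countertops = 3+6+11 = 20 giving 20 days.
The longest path through Cabinets is only 14 days, so Cabinets has float 6.
The critical path is still Demo→Plumbing→Countertops; finish is now 20 days.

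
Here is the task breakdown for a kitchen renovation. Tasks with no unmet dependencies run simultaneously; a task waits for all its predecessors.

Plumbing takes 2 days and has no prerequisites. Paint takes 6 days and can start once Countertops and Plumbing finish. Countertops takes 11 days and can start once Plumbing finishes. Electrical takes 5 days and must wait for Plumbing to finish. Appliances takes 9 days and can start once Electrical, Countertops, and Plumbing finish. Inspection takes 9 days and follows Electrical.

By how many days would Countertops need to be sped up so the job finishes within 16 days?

Current finish: 22 days; target: 16.
Countertops is on every critical path, so each day cut from Countertops cuts the finish by one (this holds down to a finish of 16).
Need 22 − 16 = 6 days off Countertops → Countertops becomes 5 days, finish becomes 16.

6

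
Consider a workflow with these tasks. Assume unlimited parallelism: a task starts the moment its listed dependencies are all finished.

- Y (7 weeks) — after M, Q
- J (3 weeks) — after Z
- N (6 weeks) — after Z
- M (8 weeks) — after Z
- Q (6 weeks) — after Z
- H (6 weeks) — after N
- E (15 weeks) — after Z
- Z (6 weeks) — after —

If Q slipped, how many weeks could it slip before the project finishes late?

2

Z→E = 6+15 = 21 sets the makespan at 21 weeks.
Q finishes as early as 12 and must finish by 14.
So Q can slip 14 − 12 = 2 weeks.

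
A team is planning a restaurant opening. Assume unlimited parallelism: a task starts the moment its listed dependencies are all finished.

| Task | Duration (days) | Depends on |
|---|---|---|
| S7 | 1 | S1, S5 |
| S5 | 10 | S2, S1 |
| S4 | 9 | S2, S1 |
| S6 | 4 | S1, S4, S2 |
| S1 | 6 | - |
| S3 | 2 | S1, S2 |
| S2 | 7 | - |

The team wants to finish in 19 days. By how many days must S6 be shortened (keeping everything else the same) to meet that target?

1

Current finish: 20 days; target: 19.
S6 is on every critical path, so each day cut from S6 cuts the finish by one (this holds down to a finish of 18).
Need 20 − 19 = 1 day off S6 → S6 becomes 3 days, finish becomes 19.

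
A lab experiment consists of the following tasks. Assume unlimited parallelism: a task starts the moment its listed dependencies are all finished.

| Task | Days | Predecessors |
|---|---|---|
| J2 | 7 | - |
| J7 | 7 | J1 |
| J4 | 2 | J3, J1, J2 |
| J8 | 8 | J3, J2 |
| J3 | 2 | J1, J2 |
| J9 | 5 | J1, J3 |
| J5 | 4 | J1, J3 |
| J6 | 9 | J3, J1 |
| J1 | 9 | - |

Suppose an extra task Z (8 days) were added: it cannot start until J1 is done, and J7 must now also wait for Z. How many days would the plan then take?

24

Originally the plan takes 20 days.
With Z inserted, J7 now waits for max(J1, Z).
New critical path: J1→Z→J7 = 9+8+7 = 24 ⇒ 24 days.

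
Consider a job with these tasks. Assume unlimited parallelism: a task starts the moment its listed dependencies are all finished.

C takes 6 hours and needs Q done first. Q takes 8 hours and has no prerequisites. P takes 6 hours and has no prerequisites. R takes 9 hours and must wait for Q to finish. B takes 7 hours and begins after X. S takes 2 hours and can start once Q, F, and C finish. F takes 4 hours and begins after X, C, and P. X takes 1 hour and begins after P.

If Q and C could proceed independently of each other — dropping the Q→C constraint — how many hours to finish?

With the dependency in place, Q→C→F→S = 8+6+4+2 = 20 sets the finish at 20 hours.
Without Q→C, C's earliest start moves from 8 to 0.
After: Q→R = 8+9 = 17 → 17 hours.

17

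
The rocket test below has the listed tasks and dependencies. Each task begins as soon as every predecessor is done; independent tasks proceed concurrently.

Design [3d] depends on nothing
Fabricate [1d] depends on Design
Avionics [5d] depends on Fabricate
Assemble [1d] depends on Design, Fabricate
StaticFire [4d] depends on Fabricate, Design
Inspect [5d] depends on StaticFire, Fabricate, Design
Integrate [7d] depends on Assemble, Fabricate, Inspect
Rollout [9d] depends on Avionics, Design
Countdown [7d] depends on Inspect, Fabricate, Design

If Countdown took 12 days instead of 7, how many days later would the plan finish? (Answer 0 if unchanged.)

5

As given, the longest chain is Design→Fabricate→StaticFire→Inspect→Countdown = 3+1+4+5+7 = 20, so the finish is 20 days.
Countdown is on the critical path; changing it to 12 makes that path 25 days.
That remains the longest chain; total 25 days.
Change in finish: 25 − 20 = +5 days.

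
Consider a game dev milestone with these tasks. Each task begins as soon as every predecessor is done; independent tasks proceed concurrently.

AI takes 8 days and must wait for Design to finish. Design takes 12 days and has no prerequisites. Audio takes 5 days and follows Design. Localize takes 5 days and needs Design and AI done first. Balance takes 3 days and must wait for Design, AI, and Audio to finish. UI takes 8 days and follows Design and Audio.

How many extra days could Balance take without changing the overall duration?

Critical path: Design→Audio→UI = 12+5+8 = 25, so the finish is 25 days.
The longest chain containing Balance totals 23 days.
So Balance can slip 25 − 23 = 2 days.

2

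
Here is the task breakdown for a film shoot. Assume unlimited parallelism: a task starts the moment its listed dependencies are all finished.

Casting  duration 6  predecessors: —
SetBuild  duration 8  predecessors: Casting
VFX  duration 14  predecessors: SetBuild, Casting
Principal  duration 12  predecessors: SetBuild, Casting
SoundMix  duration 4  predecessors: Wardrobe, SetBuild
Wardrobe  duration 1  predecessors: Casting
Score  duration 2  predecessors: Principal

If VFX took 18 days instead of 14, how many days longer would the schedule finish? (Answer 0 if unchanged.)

4

Actual critical path: Casting→SetBuild→VFX = 6+8+14 = 28 ⇒ 28 days.
Since VFX is critical, the +4 change carries straight to that chain (now 32 days).
The critical path is still Casting→SetBuild→VFX; finish is now 32 days.
Change in finish: 32 − 28 = +4 days.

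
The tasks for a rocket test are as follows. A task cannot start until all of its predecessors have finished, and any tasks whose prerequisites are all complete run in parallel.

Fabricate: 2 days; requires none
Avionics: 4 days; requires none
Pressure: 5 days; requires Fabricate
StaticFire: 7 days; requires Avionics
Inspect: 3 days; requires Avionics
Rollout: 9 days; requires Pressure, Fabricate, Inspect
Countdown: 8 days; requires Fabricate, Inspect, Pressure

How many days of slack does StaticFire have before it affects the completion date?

5

Critical path: Fabricate→Pressure→Rollout = 2+5+9 = 16, so the finish is 16 days.
StaticFire finishes as early as 11 and must finish by 16.
Float = 16 − 11 = 5.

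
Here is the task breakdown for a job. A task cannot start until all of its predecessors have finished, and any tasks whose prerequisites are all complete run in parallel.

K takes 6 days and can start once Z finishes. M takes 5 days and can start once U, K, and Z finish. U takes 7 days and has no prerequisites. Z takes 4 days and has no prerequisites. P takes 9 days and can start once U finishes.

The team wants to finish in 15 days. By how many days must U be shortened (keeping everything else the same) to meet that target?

1

Current finish: 16 days; target: 15.
U is on every critical path, so each day cut from U cuts the finish by one (this holds down to a finish of 15).
Need 16 − 15 = 1 day off U → U becomes 6 days, finish becomes 15.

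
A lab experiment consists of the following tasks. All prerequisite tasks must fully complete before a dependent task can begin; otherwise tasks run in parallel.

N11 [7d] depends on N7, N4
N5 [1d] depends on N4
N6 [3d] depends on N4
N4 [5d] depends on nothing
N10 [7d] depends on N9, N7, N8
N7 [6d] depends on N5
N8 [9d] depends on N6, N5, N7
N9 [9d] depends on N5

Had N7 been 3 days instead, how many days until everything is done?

Actual critical path: N4→N5→N7→N8→N10 = 5+1+6+9+7 = 28 ⇒ 28 days.
N7 is on the critical path; changing it to 3 makes that path 25 days.
No other chain overtakes it, so the finish is 25 days.

25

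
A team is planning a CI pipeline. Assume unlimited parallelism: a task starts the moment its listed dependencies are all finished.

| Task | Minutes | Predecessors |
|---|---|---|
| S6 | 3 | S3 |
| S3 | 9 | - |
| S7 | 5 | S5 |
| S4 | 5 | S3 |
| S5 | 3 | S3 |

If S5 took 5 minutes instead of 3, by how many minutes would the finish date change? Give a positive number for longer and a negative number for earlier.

2

Critical path before the change: S3→S5→S7 = 9+3+5 = 17 giving 17 minutes.
S5 lies on that path, so at 5 minutes the path becomes 19 minutes.
The critical path is still S3→S5→S7; finish is now 19 minutes.
Change in finish: 19 − 17 = +2 minutes.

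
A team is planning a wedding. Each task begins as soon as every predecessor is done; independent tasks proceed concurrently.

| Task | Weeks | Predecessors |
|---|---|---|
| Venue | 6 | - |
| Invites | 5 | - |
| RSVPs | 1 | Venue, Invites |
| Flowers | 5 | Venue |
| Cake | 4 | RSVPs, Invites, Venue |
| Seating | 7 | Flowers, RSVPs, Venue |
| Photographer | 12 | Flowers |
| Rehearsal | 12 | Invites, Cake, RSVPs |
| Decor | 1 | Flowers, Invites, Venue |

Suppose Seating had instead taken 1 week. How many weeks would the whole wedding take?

Critical path before the change: Venue→RSVPs→Cake→Rehearsal = 6+1+4+12 = 23 giving 23 weeks.
Seating is off the critical path — its longest chain is 18 weeks, giving 5 of slack.
The critical path is still Venue→RSVPs→Cake→Rehearsal; finish is now 23 weeks.

23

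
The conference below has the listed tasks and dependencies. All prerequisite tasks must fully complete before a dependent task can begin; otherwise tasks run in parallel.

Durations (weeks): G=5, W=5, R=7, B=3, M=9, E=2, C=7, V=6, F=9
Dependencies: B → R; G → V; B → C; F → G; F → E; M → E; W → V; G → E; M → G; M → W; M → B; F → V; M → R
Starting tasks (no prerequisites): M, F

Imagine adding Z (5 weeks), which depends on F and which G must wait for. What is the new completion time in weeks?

Originally the schedule takes 20 weeks.
With Z inserted, G now waits for max(M, F, Z).
New critical path: F→Z→G→V = 9+5+5+6 = 25 ⇒ 25 weeks.

25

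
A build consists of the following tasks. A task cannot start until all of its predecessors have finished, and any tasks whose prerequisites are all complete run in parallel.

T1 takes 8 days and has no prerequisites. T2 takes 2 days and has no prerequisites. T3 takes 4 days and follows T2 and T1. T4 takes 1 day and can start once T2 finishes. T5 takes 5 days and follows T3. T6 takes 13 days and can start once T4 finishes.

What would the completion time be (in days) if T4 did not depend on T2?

17

With the dependency in place, T1→T3→T5 = 8+4+5 = 17 sets the finish at 17 days.
Without T2→T4, T4's earliest start moves from 2 to 0.
After: T1→T3→T5 = 8+4+5 = 17 → 17 days.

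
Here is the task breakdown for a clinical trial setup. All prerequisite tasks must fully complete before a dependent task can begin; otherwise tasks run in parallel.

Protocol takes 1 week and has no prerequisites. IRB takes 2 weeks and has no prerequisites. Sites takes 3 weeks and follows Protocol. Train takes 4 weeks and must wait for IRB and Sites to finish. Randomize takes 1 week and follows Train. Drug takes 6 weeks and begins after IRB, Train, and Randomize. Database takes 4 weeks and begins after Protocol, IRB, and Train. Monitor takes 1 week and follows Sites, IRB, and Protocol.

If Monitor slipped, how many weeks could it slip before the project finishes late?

Critical path: Protocol→Sites→Train→Randomize→Drug = 1+3+4+1+6 = 15, so the finish is 15 weeks.
The longest chain containing Monitor totals 5 weeks.
Float = 15 − 5 = 10.

10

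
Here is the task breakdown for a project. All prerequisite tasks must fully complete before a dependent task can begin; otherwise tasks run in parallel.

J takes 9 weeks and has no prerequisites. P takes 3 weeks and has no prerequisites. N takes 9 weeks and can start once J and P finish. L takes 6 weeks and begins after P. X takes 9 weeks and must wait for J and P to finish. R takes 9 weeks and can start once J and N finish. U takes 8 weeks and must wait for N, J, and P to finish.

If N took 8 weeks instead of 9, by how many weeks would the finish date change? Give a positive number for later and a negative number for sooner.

-1

Baseline: J→N→R = 9+9+9 = 27 → 27 weeks.
Since N is critical, the -1 change carries straight to that chain (now 26 weeks).
The critical path is still J→N→R; finish is now 26 weeks.
Change in finish: 26 − 27 = -1 weeks.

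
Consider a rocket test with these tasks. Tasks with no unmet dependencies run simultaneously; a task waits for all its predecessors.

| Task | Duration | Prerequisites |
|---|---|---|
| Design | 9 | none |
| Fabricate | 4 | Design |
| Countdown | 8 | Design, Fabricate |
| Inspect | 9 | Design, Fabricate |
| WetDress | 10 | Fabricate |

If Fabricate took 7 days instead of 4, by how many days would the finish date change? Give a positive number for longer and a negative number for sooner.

Critical path before the change: Design→Fabricate→WetDress = 9+4+10 = 23 giving 23 days.
Since Fabricate is critical, the +3 change carries straight to that chain (now 26 days).
The critical path is still Design→Fabricate→WetDress; finish is now 26 days.
Change in finish: 26 − 23 = +3 days.

3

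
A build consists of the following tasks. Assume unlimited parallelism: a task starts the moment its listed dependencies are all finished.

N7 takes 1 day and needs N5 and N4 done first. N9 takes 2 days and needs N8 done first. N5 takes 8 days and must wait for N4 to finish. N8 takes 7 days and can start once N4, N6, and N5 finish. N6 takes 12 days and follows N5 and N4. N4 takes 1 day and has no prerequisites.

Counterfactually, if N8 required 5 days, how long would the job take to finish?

Actual critical path: N4→N5→N6→N8→N9 = 1+8+12+7+2 = 30 ⇒ 30 days.
Since N8 is critical, the -2 change carries straight to that chain (now 28 days).
That remains the longest chain; total 28 days.

28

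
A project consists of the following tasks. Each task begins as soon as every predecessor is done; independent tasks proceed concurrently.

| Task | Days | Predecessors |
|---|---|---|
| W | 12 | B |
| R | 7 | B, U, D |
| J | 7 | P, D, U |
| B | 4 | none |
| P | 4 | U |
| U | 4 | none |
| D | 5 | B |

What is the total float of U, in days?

Critical path: B→D→J = 4+5+7 = 16, so the finish is 16 days.
The longest chain containing U totals 15 days.
So U can slip 5 − 4 = 1 day.

1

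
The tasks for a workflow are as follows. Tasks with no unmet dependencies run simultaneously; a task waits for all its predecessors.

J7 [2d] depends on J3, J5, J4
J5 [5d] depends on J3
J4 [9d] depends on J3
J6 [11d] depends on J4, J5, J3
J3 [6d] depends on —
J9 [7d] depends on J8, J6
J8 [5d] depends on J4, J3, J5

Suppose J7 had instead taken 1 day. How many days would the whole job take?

Critical path before the change: J3→J4→J6→J9 = 6+9+11+7 = 33 giving 33 days.
J7 is off the critical path — its longest chain is 17 days, giving 16 of slack.
No other chain overtakes it, so the finish is 33 days.

33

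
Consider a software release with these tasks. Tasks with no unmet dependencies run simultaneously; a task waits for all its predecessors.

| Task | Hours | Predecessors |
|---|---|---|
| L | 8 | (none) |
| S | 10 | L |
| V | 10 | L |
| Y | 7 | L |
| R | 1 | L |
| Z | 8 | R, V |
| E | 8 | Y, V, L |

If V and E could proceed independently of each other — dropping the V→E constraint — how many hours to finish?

Original critical path: L→V→Z = 8+10+8 = 26 ⇒ 26 hours.
Without V→E, E's earliest start moves from 18 to 15.
The longest chain is now L→V→Z = 8+10+8 = 26, so the schedule takes 26 hours.

26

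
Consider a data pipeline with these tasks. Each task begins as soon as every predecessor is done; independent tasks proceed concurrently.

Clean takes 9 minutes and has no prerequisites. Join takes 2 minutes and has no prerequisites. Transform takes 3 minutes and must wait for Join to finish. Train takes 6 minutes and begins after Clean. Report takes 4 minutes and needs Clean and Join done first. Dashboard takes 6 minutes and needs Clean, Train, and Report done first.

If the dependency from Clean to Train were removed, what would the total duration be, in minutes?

19

With the dependency in place, Clean→Train→Dashboard = 9+6+6 = 21 sets the finish at 21 minutes.
Without Clean→Train, Train's earliest start moves from 9 to 0.
The longest chain is now Clean→Report→Dashboard = 9+4+6 = 19, so the data pipeline takes 19 minutes.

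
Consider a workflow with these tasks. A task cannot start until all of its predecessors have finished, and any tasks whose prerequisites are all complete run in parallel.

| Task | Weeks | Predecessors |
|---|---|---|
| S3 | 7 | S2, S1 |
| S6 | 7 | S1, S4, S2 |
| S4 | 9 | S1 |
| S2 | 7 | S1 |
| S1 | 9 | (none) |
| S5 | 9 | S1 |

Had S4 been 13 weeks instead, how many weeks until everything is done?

Baseline: S1→S4→S6 = 9+9+7 = 25 → 25 weeks.
S4 is on the critical path; changing it to 13 makes that path 29 weeks.
The critical path is still S1→S4→S6; finish is now 29 weeks.

29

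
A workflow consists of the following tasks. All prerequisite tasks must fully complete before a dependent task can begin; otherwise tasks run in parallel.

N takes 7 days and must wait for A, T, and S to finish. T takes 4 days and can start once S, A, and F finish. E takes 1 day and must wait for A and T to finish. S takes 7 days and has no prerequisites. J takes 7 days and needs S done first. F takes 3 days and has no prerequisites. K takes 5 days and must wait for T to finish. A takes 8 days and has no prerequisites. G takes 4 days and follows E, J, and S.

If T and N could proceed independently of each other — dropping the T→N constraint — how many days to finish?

18

With the dependency in place, A→T→N = 8+4+7 = 19 sets the finish at 19 days.
Without T→N, N's earliest start moves from 12 to 8.
New critical path: S→J→G = 7+7+4 = 18 ⇒ 18 days.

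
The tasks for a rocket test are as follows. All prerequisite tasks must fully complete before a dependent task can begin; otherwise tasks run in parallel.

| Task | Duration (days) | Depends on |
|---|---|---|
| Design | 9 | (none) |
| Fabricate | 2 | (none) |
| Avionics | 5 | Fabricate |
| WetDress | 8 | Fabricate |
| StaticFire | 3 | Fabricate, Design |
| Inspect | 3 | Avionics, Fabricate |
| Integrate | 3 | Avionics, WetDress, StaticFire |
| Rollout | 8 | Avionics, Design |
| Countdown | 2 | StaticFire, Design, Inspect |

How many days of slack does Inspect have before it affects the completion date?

5

Critical path: Design→Rollout = 9+8 = 17, so the finish is 17 days.
The longest chain containing Inspect totals 12 days.
Float = 17 − 12 = 5.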